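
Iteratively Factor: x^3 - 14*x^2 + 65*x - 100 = (x - 5)*(x^2 - 9*x + 20) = (x - 5)^2*(x - 4)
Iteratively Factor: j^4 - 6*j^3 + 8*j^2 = (j)*(j^3 - 6*j^2 + 8*j) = j^2*(j^2 - 6*j + 8) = j^2*(j - 4)*(j - 2)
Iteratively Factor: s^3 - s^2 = (s - 1)*(s^2) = s*(s - 1)*(s)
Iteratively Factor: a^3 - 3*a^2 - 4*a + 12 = (a - 2)*(a^2 - a - 6) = (a - 2)*(a + 2)*(a - 3)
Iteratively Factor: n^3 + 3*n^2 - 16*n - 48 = (n + 4)*(n^2 - n - 12) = (n + 3)*(n + 4)*(n - 4)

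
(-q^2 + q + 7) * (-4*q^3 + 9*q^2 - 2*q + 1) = 4*q^5 - 13*q^4 - 17*q^3 + 60*q^2 - 13*q + 7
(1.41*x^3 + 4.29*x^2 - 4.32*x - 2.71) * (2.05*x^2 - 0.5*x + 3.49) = 2.8905*x^5 + 8.0895*x^4 - 6.0801*x^3 + 11.5766*x^2 - 13.7218*x - 9.4579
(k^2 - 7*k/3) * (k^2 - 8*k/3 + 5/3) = k^4 - 5*k^3 + 71*k^2/9 - 35*k/9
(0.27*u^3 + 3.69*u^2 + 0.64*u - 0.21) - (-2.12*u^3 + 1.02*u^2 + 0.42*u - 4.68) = 2.39*u^3 + 2.67*u^2 + 0.22*u + 4.47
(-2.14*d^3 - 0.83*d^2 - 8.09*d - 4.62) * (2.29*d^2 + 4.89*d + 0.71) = -4.9006*d^5 - 12.3653*d^4 - 24.1042*d^3 - 50.7292*d^2 - 28.3357*d - 3.2802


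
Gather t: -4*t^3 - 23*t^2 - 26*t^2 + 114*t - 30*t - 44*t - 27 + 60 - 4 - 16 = -4*t^3 - 49*t^2 + 40*t + 13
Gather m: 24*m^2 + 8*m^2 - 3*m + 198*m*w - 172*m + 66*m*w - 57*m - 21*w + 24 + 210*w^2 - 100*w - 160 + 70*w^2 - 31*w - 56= 32*m^2 + m*(264*w - 232) + 280*w^2 - 152*w - 192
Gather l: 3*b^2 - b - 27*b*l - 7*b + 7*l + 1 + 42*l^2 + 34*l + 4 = 3*b^2 - 8*b + 42*l^2 + l*(41 - 27*b) + 5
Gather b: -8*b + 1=1 - 8*b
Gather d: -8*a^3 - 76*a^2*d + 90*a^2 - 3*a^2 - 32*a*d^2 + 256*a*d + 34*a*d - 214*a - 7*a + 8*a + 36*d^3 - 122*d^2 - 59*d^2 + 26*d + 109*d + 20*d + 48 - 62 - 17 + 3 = -8*a^3 + 87*a^2 - 213*a + 36*d^3 + d^2*(-32*a - 181) + d*(-76*a^2 + 290*a + 155) - 28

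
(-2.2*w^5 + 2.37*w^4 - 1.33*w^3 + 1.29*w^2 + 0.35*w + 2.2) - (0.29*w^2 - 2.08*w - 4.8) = -2.2*w^5 + 2.37*w^4 - 1.33*w^3 + 1.0*w^2 + 2.43*w + 7.0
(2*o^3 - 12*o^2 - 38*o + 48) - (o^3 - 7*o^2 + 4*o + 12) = o^3 - 5*o^2 - 42*o + 36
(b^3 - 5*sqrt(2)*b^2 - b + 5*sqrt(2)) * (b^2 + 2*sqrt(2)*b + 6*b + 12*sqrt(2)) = b^5 - 3*sqrt(2)*b^4 + 6*b^4 - 18*sqrt(2)*b^3 - 21*b^3 - 126*b^2 + 3*sqrt(2)*b^2 + 20*b + 18*sqrt(2)*b + 120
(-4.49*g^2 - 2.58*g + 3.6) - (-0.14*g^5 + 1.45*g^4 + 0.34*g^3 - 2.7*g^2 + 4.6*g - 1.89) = 0.14*g^5 - 1.45*g^4 - 0.34*g^3 - 1.79*g^2 - 7.18*g + 5.49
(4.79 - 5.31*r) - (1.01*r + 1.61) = 3.18 - 6.32*r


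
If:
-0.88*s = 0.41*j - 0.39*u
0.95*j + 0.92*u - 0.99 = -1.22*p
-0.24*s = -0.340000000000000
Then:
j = 0.951219512195122*u - 3.04065040650406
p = 3.1791949886712 - 1.49480207916833*u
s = 1.42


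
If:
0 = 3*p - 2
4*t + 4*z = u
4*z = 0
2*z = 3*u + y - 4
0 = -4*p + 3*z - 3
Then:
No Solution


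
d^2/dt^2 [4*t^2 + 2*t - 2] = 8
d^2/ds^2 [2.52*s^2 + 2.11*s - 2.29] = 5.04000000000000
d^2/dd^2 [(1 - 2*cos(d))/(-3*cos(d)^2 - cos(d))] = (42*sin(d)^4/cos(d)^3 + 18*sin(d)^2 + 27 + 31/cos(d) - 18/cos(d)^2 - 44/cos(d)^3)/(3*cos(d) + 1)^3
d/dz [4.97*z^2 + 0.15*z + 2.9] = 9.94*z + 0.15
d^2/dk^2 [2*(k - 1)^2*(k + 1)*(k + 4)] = 24*k^2 + 36*k - 20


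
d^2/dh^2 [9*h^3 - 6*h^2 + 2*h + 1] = 54*h - 12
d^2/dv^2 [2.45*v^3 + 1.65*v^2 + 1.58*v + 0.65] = 14.7*v + 3.3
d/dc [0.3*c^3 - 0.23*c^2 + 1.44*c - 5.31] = 0.9*c^2 - 0.46*c + 1.44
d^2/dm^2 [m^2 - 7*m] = 2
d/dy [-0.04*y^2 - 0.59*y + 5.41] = -0.08*y - 0.59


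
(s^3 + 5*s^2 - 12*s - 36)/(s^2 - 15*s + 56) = (s^3 + 5*s^2 - 12*s - 36)/(s^2 - 15*s + 56)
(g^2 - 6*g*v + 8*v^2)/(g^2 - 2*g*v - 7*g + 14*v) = (g - 4*v)/(g - 7)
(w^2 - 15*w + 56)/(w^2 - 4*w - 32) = (w - 7)/(w + 4)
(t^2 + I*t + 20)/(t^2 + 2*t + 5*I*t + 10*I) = (t - 4*I)/(t + 2)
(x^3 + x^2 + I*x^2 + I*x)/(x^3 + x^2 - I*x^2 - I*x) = (x + I)/(x - I)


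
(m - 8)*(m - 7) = m^2 - 15*m + 56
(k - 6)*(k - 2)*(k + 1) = k^3 - 7*k^2 + 4*k + 12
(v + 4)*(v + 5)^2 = v^3 + 14*v^2 + 65*v + 100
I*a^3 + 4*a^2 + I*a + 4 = (a - 4*I)*(a + I)*(I*a + 1)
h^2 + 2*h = h*(h + 2)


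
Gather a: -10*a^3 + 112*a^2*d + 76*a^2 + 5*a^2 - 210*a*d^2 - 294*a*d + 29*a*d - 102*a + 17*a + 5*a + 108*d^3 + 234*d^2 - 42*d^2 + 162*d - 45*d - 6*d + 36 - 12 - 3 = -10*a^3 + a^2*(112*d + 81) + a*(-210*d^2 - 265*d - 80) + 108*d^3 + 192*d^2 + 111*d + 21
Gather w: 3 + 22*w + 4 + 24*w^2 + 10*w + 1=24*w^2 + 32*w + 8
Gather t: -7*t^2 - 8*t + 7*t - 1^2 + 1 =-7*t^2 - t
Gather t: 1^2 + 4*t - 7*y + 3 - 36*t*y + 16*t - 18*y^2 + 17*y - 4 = t*(20 - 36*y) - 18*y^2 + 10*y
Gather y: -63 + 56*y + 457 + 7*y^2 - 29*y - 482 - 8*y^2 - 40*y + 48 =-y^2 - 13*y - 40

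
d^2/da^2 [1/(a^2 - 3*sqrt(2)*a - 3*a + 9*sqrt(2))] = 2*(-a^2 + 3*a + 3*sqrt(2)*a + (-2*a + 3 + 3*sqrt(2))^2 - 9*sqrt(2))/(a^2 - 3*sqrt(2)*a - 3*a + 9*sqrt(2))^3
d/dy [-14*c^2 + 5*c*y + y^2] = 5*c + 2*y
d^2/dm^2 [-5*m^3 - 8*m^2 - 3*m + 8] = -30*m - 16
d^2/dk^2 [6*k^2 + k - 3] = 12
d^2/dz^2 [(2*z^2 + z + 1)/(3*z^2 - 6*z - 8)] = 2*(45*z^3 + 171*z^2 + 18*z + 140)/(27*z^6 - 162*z^5 + 108*z^4 + 648*z^3 - 288*z^2 - 1152*z - 512)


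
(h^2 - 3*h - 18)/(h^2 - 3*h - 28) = (-h^2 + 3*h + 18)/(-h^2 + 3*h + 28)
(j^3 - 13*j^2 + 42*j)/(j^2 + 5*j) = (j^2 - 13*j + 42)/(j + 5)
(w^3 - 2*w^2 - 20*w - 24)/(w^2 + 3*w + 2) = (w^2 - 4*w - 12)/(w + 1)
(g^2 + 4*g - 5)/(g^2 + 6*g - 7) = (g + 5)/(g + 7)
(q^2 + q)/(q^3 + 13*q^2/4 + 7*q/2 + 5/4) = 4*q/(4*q^2 + 9*q + 5)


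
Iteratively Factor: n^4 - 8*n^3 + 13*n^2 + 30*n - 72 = (n - 4)*(n^3 - 4*n^2 - 3*n + 18) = (n - 4)*(n - 3)*(n^2 - n - 6) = (n - 4)*(n - 3)*(n + 2)*(n - 3)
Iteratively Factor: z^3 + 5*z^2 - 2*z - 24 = (z + 4)*(z^2 + z - 6) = (z - 2)*(z + 4)*(z + 3)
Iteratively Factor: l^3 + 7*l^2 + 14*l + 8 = (l + 4)*(l^2 + 3*l + 2) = (l + 1)*(l + 4)*(l + 2)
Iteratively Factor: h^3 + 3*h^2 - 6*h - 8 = (h - 2)*(h^2 + 5*h + 4) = (h - 2)*(h + 1)*(h + 4)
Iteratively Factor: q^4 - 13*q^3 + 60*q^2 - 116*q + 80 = (q - 5)*(q^3 - 8*q^2 + 20*q - 16) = (q - 5)*(q - 2)*(q^2 - 6*q + 8) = (q - 5)*(q - 4)*(q - 2)*(q - 2)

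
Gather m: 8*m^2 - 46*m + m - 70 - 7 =8*m^2 - 45*m - 77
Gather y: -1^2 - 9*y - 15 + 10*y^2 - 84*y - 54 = 10*y^2 - 93*y - 70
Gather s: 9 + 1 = 10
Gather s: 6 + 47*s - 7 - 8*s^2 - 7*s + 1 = -8*s^2 + 40*s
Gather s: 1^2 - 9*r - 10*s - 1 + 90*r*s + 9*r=s*(90*r - 10)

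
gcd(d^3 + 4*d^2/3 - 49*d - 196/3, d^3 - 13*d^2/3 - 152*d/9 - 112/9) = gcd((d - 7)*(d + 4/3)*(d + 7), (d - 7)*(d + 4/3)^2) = d^2 - 17*d/3 - 28/3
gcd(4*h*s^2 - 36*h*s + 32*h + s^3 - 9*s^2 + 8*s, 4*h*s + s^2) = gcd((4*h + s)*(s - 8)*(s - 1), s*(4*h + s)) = 4*h + s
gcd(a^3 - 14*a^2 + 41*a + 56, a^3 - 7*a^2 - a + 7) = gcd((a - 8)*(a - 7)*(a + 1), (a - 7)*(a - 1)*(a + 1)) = a^2 - 6*a - 7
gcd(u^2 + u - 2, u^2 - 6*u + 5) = u - 1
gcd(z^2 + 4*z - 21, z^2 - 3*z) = z - 3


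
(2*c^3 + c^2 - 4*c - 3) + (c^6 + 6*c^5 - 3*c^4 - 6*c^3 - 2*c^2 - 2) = c^6 + 6*c^5 - 3*c^4 - 4*c^3 - c^2 - 4*c - 5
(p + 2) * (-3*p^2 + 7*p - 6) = -3*p^3 + p^2 + 8*p - 12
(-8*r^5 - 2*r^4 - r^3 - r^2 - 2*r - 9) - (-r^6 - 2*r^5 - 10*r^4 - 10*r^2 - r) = r^6 - 6*r^5 + 8*r^4 - r^3 + 9*r^2 - r - 9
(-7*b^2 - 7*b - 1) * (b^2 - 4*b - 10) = -7*b^4 + 21*b^3 + 97*b^2 + 74*b + 10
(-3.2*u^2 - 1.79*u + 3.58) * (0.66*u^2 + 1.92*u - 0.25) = -2.112*u^4 - 7.3254*u^3 - 0.274*u^2 + 7.3211*u - 0.895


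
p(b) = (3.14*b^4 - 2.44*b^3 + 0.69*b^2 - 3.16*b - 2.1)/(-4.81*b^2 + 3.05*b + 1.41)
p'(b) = (9.62*b - 3.05)*(3.14*b^4 - 2.44*b^3 + 0.69*b^2 - 3.16*b - 2.1)/(-4.81*b^2 + 3.05*b + 1.41)^2 + (12.56*b^3 - 7.32*b^2 + 1.38*b - 3.16)/(-4.81*b^2 + 3.05*b + 1.41)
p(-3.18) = -7.28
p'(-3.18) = 4.23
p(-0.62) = -0.50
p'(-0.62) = 2.27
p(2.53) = -3.85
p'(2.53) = -3.46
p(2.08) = -2.38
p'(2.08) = -3.11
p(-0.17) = -2.03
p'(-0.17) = 7.77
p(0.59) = -2.50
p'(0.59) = -5.79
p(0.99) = 13.71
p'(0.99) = -322.89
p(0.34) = -1.67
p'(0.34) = -1.80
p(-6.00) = -24.41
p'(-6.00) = 7.92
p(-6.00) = -24.41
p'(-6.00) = 7.92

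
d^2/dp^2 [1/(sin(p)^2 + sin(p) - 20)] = (-4*sin(p)^4 - 3*sin(p)^3 - 75*sin(p)^2 - 14*sin(p) + 42)/(sin(p)^2 + sin(p) - 20)^3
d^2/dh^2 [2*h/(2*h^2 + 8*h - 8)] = 2*(4*h*(h + 2)^2 - (3*h + 4)*(h^2 + 4*h - 4))/(h^2 + 4*h - 4)^3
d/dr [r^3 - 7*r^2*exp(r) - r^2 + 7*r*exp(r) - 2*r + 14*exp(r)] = -7*r^2*exp(r) + 3*r^2 - 7*r*exp(r) - 2*r + 21*exp(r) - 2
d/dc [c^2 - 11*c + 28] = 2*c - 11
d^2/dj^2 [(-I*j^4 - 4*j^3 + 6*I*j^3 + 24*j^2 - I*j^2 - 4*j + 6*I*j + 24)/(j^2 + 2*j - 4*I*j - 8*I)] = 2*I*(-j^3 - 6*j^2 - 12*j + 32)/(j^3 + 6*j^2 + 12*j + 8)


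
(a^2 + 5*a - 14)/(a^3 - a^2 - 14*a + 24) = (a + 7)/(a^2 + a - 12)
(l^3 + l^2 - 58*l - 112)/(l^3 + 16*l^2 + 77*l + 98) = (l - 8)/(l + 7)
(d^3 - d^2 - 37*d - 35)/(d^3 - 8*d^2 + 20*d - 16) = (d^3 - d^2 - 37*d - 35)/(d^3 - 8*d^2 + 20*d - 16)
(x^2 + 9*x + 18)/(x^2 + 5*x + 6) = (x + 6)/(x + 2)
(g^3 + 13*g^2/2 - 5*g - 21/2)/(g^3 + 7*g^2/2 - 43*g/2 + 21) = (g + 1)/(g - 2)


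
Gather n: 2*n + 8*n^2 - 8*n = 8*n^2 - 6*n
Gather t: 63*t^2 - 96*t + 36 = 63*t^2 - 96*t + 36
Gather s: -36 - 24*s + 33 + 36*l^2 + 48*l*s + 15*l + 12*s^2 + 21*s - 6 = 36*l^2 + 15*l + 12*s^2 + s*(48*l - 3) - 9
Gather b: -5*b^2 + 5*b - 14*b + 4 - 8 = -5*b^2 - 9*b - 4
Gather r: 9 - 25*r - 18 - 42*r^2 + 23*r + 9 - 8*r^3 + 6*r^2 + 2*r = -8*r^3 - 36*r^2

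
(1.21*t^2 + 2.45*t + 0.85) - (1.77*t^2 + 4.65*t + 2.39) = -0.56*t^2 - 2.2*t - 1.54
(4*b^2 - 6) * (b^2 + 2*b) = 4*b^4 + 8*b^3 - 6*b^2 - 12*b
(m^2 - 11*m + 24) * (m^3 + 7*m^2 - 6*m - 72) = m^5 - 4*m^4 - 59*m^3 + 162*m^2 + 648*m - 1728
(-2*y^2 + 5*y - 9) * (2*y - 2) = -4*y^3 + 14*y^2 - 28*y + 18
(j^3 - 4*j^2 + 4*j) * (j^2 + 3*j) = j^5 - j^4 - 8*j^3 + 12*j^2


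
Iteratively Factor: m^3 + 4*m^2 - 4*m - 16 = (m + 4)*(m^2 - 4) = (m + 2)*(m + 4)*(m - 2)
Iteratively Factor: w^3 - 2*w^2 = (w)*(w^2 - 2*w) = w*(w - 2)*(w)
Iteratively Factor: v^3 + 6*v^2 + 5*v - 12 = (v + 3)*(v^2 + 3*v - 4) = (v + 3)*(v + 4)*(v - 1)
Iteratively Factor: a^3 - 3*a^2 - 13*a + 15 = (a - 1)*(a^2 - 2*a - 15) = (a - 1)*(a + 3)*(a - 5)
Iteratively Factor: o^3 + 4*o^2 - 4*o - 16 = (o + 2)*(o^2 + 2*o - 8) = (o - 2)*(o + 2)*(o + 4)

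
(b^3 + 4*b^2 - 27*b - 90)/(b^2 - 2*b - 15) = b + 6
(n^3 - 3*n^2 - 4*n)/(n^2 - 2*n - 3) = n*(n - 4)/(n - 3)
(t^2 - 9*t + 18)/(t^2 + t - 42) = (t - 3)/(t + 7)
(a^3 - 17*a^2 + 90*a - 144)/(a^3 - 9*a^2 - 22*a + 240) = (a - 3)/(a + 5)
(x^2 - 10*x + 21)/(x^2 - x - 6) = (x - 7)/(x + 2)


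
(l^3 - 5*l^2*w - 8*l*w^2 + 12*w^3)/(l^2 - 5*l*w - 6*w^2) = (l^2 + l*w - 2*w^2)/(l + w)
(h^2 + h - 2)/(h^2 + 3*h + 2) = (h - 1)/(h + 1)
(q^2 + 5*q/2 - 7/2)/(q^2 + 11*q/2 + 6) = (2*q^2 + 5*q - 7)/(2*q^2 + 11*q + 12)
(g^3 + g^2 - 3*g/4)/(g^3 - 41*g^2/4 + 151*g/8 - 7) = 2*g*(2*g + 3)/(4*g^2 - 39*g + 56)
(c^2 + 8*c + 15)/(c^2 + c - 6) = (c + 5)/(c - 2)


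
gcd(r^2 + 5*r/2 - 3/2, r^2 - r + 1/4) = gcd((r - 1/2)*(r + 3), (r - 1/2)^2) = r - 1/2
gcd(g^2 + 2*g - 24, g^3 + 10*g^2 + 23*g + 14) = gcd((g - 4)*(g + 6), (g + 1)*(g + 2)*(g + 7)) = 1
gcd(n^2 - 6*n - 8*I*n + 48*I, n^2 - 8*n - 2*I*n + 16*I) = 1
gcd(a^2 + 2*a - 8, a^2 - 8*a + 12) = a - 2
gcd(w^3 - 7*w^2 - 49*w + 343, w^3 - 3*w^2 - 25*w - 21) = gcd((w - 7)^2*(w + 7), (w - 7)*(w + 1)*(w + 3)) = w - 7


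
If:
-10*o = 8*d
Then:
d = -5*o/4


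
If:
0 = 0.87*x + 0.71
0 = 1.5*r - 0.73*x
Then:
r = -0.40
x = -0.82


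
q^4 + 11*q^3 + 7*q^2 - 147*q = q*(q - 3)*(q + 7)^2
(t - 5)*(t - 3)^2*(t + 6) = t^4 - 5*t^3 - 27*t^2 + 189*t - 270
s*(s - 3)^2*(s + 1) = s^4 - 5*s^3 + 3*s^2 + 9*s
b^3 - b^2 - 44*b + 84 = (b - 6)*(b - 2)*(b + 7)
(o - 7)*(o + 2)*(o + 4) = o^3 - o^2 - 34*o - 56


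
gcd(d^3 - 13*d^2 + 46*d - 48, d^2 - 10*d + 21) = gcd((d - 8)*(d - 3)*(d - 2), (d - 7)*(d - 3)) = d - 3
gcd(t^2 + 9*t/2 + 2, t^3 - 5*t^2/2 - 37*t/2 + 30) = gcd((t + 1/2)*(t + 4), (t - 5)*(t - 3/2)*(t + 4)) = t + 4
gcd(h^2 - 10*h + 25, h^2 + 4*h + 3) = 1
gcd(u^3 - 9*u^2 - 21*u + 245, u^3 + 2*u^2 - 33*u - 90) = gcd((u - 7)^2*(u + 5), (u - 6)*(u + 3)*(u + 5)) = u + 5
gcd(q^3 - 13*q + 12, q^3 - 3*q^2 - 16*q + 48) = q^2 + q - 12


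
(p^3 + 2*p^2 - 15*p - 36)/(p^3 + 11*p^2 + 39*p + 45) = (p - 4)/(p + 5)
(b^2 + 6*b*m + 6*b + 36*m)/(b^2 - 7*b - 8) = (b^2 + 6*b*m + 6*b + 36*m)/(b^2 - 7*b - 8)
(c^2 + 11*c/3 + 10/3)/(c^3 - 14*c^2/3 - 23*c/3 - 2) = (3*c^2 + 11*c + 10)/(3*c^3 - 14*c^2 - 23*c - 6)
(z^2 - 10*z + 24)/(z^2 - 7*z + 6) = (z - 4)/(z - 1)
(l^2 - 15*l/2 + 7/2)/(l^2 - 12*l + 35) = (l - 1/2)/(l - 5)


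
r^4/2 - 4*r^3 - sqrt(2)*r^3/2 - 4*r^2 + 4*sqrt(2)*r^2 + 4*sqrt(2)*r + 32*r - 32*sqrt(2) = (r/2 + sqrt(2))*(r - 8)*(r - 2*sqrt(2))*(r - sqrt(2))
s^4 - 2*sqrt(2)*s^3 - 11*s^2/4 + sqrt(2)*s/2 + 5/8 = (s - 1/2)*(s + 1/2)*(s - 5*sqrt(2)/2)*(s + sqrt(2)/2)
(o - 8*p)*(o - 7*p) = o^2 - 15*o*p + 56*p^2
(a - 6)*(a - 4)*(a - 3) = a^3 - 13*a^2 + 54*a - 72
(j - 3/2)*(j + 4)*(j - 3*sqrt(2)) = j^3 - 3*sqrt(2)*j^2 + 5*j^2/2 - 15*sqrt(2)*j/2 - 6*j + 18*sqrt(2)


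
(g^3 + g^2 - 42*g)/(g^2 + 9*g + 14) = g*(g - 6)/(g + 2)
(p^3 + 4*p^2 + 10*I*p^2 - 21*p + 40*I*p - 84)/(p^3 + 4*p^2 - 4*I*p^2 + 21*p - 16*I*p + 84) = (p + 7*I)/(p - 7*I)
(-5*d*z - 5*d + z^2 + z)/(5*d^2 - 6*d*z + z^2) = (z + 1)/(-d + z)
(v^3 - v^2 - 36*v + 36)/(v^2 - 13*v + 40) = (v^3 - v^2 - 36*v + 36)/(v^2 - 13*v + 40)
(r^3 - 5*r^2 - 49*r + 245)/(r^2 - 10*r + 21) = (r^2 + 2*r - 35)/(r - 3)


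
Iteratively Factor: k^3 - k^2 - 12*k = (k - 4)*(k^2 + 3*k) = k*(k - 4)*(k + 3)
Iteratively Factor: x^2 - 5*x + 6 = (x - 2)*(x - 3)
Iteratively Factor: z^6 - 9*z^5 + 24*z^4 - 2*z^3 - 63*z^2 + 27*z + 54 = (z - 2)*(z^5 - 7*z^4 + 10*z^3 + 18*z^2 - 27*z - 27) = (z - 3)*(z - 2)*(z^4 - 4*z^3 - 2*z^2 + 12*z + 9) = (z - 3)^2*(z - 2)*(z^3 - z^2 - 5*z - 3) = (z - 3)^2*(z - 2)*(z + 1)*(z^2 - 2*z - 3) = (z - 3)^2*(z - 2)*(z + 1)^2*(z - 3)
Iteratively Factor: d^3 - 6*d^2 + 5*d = (d - 1)*(d^2 - 5*d) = d*(d - 1)*(d - 5)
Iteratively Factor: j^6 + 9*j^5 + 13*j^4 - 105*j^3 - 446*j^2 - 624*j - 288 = (j + 4)*(j^5 + 5*j^4 - 7*j^3 - 77*j^2 - 138*j - 72) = (j + 3)*(j + 4)*(j^4 + 2*j^3 - 13*j^2 - 38*j - 24) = (j + 2)*(j + 3)*(j + 4)*(j^3 - 13*j - 12) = (j + 1)*(j + 2)*(j + 3)*(j + 4)*(j^2 - j - 12) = (j - 4)*(j + 1)*(j + 2)*(j + 3)*(j + 4)*(j + 3)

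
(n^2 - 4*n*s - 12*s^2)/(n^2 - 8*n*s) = (n^2 - 4*n*s - 12*s^2)/(n*(n - 8*s))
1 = 1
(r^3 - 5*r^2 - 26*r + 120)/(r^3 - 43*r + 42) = (r^2 + r - 20)/(r^2 + 6*r - 7)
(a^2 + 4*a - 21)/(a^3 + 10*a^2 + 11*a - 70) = (a - 3)/(a^2 + 3*a - 10)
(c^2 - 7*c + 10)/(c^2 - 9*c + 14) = (c - 5)/(c - 7)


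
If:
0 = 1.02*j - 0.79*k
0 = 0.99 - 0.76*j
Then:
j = 1.30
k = 1.68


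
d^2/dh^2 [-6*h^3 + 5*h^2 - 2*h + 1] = 10 - 36*h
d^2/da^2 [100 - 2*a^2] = -4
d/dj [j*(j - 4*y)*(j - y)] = 3*j^2 - 10*j*y + 4*y^2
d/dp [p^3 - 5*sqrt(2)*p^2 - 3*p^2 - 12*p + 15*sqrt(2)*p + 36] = 3*p^2 - 10*sqrt(2)*p - 6*p - 12 + 15*sqrt(2)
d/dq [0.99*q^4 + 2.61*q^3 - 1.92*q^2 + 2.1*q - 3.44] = 3.96*q^3 + 7.83*q^2 - 3.84*q + 2.1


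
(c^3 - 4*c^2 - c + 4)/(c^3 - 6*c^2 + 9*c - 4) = (c + 1)/(c - 1)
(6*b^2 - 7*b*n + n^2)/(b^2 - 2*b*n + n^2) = (6*b - n)/(b - n)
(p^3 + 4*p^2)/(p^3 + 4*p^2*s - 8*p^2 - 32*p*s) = p*(p + 4)/(p^2 + 4*p*s - 8*p - 32*s)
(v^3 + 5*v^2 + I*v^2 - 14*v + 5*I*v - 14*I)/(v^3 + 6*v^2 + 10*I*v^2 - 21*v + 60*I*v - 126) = (v^3 + v^2*(5 + I) + v*(-14 + 5*I) - 14*I)/(v^3 + v^2*(6 + 10*I) + v*(-21 + 60*I) - 126)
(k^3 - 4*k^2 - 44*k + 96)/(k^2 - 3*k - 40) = (k^2 + 4*k - 12)/(k + 5)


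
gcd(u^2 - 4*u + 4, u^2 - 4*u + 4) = u^2 - 4*u + 4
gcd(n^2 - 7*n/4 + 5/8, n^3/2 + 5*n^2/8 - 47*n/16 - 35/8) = 1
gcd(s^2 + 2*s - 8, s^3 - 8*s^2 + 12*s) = s - 2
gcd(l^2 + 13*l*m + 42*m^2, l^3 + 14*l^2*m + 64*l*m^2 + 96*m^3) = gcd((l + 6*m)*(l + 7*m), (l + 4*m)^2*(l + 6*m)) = l + 6*m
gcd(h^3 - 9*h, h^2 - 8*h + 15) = h - 3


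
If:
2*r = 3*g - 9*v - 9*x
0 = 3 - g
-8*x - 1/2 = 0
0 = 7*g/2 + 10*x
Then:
No Solution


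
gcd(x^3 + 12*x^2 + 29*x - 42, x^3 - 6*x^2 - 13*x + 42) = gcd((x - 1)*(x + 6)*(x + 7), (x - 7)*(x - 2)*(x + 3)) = 1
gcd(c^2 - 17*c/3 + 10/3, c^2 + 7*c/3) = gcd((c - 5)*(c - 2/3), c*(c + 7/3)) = 1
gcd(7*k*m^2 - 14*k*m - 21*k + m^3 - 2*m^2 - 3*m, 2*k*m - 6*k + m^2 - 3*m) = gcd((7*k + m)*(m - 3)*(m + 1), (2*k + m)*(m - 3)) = m - 3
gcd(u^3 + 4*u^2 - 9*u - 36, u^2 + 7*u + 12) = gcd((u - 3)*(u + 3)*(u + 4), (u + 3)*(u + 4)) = u^2 + 7*u + 12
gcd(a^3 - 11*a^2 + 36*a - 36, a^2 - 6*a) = a - 6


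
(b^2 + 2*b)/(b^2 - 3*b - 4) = b*(b + 2)/(b^2 - 3*b - 4)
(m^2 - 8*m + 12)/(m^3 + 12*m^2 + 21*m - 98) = (m - 6)/(m^2 + 14*m + 49)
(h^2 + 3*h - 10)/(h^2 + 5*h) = (h - 2)/h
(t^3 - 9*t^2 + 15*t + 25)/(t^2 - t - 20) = (t^2 - 4*t - 5)/(t + 4)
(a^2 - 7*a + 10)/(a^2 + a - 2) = (a^2 - 7*a + 10)/(a^2 + a - 2)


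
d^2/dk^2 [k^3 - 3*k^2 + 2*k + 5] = 6*k - 6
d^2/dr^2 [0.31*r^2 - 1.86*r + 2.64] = 0.620000000000000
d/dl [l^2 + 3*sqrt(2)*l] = 2*l + 3*sqrt(2)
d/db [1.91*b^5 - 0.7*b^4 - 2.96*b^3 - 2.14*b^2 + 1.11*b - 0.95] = 9.55*b^4 - 2.8*b^3 - 8.88*b^2 - 4.28*b + 1.11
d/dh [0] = 0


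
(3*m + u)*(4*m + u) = 12*m^2 + 7*m*u + u^2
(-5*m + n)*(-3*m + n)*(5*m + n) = 75*m^3 - 25*m^2*n - 3*m*n^2 + n^3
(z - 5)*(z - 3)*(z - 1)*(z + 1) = z^4 - 8*z^3 + 14*z^2 + 8*z - 15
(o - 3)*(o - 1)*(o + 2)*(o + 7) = o^4 + 5*o^3 - 19*o^2 - 29*o + 42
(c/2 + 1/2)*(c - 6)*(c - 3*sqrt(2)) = c^3/2 - 5*c^2/2 - 3*sqrt(2)*c^2/2 - 3*c + 15*sqrt(2)*c/2 + 9*sqrt(2)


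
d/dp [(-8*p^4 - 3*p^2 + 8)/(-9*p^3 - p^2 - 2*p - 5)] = (2*p*(16*p^2 + 3)*(9*p^3 + p^2 + 2*p + 5) - (27*p^2 + 2*p + 2)*(8*p^4 + 3*p^2 - 8))/(9*p^3 + p^2 + 2*p + 5)^2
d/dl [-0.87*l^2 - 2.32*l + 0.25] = -1.74*l - 2.32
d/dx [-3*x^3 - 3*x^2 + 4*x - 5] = -9*x^2 - 6*x + 4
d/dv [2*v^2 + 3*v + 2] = 4*v + 3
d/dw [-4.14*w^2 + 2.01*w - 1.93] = 2.01 - 8.28*w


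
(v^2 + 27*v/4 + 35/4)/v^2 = 1 + 27/(4*v) + 35/(4*v^2)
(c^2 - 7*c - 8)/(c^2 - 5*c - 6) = (c - 8)/(c - 6)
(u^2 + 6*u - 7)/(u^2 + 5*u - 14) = (u - 1)/(u - 2)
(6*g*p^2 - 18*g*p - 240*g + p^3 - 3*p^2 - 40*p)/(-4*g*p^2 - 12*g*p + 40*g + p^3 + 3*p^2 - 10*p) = (6*g*p - 48*g + p^2 - 8*p)/(-4*g*p + 8*g + p^2 - 2*p)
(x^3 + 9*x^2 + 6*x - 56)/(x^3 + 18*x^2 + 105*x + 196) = (x - 2)/(x + 7)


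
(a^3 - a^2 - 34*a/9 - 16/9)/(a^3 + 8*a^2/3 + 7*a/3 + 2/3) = (a - 8/3)/(a + 1)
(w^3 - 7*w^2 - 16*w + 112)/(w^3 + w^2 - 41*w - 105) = (w^2 - 16)/(w^2 + 8*w + 15)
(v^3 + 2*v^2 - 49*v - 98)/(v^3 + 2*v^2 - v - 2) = (v^2 - 49)/(v^2 - 1)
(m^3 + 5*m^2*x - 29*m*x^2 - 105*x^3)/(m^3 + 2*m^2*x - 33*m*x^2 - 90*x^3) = (-m^2 - 2*m*x + 35*x^2)/(-m^2 + m*x + 30*x^2)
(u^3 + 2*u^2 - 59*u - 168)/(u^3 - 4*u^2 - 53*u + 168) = (u + 3)/(u - 3)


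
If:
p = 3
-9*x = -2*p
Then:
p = 3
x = 2/3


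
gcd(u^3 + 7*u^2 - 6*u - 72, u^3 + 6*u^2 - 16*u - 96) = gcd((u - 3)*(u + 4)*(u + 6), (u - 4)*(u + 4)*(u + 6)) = u^2 + 10*u + 24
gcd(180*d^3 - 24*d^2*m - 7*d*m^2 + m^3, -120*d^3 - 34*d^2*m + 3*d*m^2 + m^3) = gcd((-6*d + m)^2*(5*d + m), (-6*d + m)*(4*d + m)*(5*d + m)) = 30*d^2 + d*m - m^2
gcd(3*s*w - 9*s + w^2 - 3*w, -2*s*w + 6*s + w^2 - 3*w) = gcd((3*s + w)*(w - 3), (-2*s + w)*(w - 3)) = w - 3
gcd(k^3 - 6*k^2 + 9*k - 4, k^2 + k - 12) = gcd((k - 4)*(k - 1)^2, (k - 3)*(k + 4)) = 1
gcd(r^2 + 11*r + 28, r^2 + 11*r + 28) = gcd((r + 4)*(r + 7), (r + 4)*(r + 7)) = r^2 + 11*r + 28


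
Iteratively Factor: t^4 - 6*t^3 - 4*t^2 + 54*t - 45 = (t - 1)*(t^3 - 5*t^2 - 9*t + 45) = (t - 1)*(t + 3)*(t^2 - 8*t + 15) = (t - 5)*(t - 1)*(t + 3)*(t - 3)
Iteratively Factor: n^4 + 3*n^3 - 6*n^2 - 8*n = (n + 1)*(n^3 + 2*n^2 - 8*n) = n*(n + 1)*(n^2 + 2*n - 8) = n*(n + 1)*(n + 4)*(n - 2)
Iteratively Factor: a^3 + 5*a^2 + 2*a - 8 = (a + 2)*(a^2 + 3*a - 4) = (a - 1)*(a + 2)*(a + 4)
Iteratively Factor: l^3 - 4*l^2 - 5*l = (l)*(l^2 - 4*l - 5) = l*(l - 5)*(l + 1)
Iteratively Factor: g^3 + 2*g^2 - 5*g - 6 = (g + 1)*(g^2 + g - 6) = (g + 1)*(g + 3)*(g - 2)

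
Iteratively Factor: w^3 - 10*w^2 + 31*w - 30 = (w - 5)*(w^2 - 5*w + 6) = (w - 5)*(w - 3)*(w - 2)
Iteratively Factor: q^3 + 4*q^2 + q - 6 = (q - 1)*(q^2 + 5*q + 6) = (q - 1)*(q + 2)*(q + 3)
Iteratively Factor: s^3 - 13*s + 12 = (s - 3)*(s^2 + 3*s - 4) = (s - 3)*(s + 4)*(s - 1)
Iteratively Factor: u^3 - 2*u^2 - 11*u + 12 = (u - 4)*(u^2 + 2*u - 3) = (u - 4)*(u - 1)*(u + 3)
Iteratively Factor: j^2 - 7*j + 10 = (j - 5)*(j - 2)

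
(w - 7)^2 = w^2 - 14*w + 49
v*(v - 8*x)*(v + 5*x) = v^3 - 3*v^2*x - 40*v*x^2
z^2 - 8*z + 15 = (z - 5)*(z - 3)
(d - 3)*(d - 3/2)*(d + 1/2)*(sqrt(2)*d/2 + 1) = sqrt(2)*d^4/2 - 2*sqrt(2)*d^3 + d^3 - 4*d^2 + 9*sqrt(2)*d^2/8 + 9*sqrt(2)*d/8 + 9*d/4 + 9/4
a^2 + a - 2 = (a - 1)*(a + 2)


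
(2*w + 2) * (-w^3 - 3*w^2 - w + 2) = -2*w^4 - 8*w^3 - 8*w^2 + 2*w + 4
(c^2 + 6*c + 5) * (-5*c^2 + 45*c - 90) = -5*c^4 + 15*c^3 + 155*c^2 - 315*c - 450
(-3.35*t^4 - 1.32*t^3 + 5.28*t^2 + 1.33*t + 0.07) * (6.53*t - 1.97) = -21.8755*t^5 - 2.0201*t^4 + 37.0788*t^3 - 1.7167*t^2 - 2.163*t - 0.1379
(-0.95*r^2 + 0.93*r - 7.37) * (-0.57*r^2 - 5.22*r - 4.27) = 0.5415*r^4 + 4.4289*r^3 + 3.4028*r^2 + 34.5003*r + 31.4699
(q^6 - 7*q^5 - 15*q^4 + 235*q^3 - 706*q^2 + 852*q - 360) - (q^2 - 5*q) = q^6 - 7*q^5 - 15*q^4 + 235*q^3 - 707*q^2 + 857*q - 360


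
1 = 1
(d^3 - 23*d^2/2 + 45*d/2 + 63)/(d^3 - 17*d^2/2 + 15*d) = (2*d^2 - 11*d - 21)/(d*(2*d - 5))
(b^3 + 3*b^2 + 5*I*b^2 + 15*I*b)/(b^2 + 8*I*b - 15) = b*(b + 3)/(b + 3*I)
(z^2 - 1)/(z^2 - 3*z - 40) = (1 - z^2)/(-z^2 + 3*z + 40)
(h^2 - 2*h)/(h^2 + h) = (h - 2)/(h + 1)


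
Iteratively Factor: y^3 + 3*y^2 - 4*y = (y + 4)*(y^2 - y) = (y - 1)*(y + 4)*(y)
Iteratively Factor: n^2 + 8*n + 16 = (n + 4)*(n + 4)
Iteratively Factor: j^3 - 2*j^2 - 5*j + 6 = (j - 1)*(j^2 - j - 6) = (j - 3)*(j - 1)*(j + 2)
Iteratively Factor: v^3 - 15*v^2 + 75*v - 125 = (v - 5)*(v^2 - 10*v + 25) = (v - 5)^2*(v - 5)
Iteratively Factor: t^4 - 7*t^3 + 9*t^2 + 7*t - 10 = (t - 2)*(t^3 - 5*t^2 - t + 5) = (t - 2)*(t + 1)*(t^2 - 6*t + 5) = (t - 2)*(t - 1)*(t + 1)*(t - 5)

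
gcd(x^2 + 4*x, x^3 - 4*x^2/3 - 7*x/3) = x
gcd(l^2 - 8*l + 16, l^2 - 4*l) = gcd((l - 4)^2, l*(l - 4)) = l - 4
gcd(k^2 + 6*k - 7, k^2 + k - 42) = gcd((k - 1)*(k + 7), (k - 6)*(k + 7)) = k + 7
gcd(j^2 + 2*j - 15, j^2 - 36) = 1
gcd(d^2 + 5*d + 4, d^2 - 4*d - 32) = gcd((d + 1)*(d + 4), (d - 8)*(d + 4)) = d + 4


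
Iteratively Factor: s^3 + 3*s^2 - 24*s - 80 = (s - 5)*(s^2 + 8*s + 16) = (s - 5)*(s + 4)*(s + 4)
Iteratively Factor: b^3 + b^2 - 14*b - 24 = (b + 2)*(b^2 - b - 12) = (b + 2)*(b + 3)*(b - 4)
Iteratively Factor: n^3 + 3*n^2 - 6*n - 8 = (n + 4)*(n^2 - n - 2) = (n + 1)*(n + 4)*(n - 2)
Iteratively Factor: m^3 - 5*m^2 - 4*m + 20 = (m + 2)*(m^2 - 7*m + 10) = (m - 2)*(m + 2)*(m - 5)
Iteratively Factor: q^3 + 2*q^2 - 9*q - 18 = (q + 2)*(q^2 - 9) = (q - 3)*(q + 2)*(q + 3)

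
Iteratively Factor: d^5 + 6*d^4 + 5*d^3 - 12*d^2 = (d)*(d^4 + 6*d^3 + 5*d^2 - 12*d) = d*(d + 4)*(d^3 + 2*d^2 - 3*d) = d*(d + 3)*(d + 4)*(d^2 - d) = d^2*(d + 3)*(d + 4)*(d - 1)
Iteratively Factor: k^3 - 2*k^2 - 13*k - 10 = (k + 1)*(k^2 - 3*k - 10) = (k - 5)*(k + 1)*(k + 2)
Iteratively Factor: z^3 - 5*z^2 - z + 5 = (z - 1)*(z^2 - 4*z - 5) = (z - 5)*(z - 1)*(z + 1)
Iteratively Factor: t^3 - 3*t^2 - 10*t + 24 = (t - 2)*(t^2 - t - 12) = (t - 4)*(t - 2)*(t + 3)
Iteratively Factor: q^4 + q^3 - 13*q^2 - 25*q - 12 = (q + 3)*(q^3 - 2*q^2 - 7*q - 4) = (q + 1)*(q + 3)*(q^2 - 3*q - 4) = (q + 1)^2*(q + 3)*(q - 4)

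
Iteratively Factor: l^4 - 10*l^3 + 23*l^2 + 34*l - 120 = (l - 3)*(l^3 - 7*l^2 + 2*l + 40) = (l - 5)*(l - 3)*(l^2 - 2*l - 8) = (l - 5)*(l - 3)*(l + 2)*(l - 4)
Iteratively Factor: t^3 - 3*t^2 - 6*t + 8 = (t - 4)*(t^2 + t - 2) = (t - 4)*(t - 1)*(t + 2)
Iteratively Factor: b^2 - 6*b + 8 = (b - 2)*(b - 4)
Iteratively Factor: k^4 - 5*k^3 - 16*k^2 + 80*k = (k + 4)*(k^3 - 9*k^2 + 20*k) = (k - 5)*(k + 4)*(k^2 - 4*k) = k*(k - 5)*(k + 4)*(k - 4)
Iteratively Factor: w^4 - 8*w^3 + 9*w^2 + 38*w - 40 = (w + 2)*(w^3 - 10*w^2 + 29*w - 20) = (w - 1)*(w + 2)*(w^2 - 9*w + 20) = (w - 4)*(w - 1)*(w + 2)*(w - 5)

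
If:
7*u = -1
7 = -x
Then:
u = -1/7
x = -7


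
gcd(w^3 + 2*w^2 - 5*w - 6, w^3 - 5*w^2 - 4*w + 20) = w - 2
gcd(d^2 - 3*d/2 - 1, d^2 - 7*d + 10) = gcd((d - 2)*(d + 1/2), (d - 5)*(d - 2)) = d - 2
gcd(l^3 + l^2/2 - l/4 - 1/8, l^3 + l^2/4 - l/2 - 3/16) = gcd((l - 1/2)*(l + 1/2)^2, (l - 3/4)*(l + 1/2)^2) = l^2 + l + 1/4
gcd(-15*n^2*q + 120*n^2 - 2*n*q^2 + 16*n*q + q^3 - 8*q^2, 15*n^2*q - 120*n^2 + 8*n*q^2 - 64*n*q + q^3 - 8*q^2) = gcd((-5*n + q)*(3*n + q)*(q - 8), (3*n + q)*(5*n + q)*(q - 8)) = 3*n*q - 24*n + q^2 - 8*q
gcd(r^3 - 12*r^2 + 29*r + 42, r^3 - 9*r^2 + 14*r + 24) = r^2 - 5*r - 6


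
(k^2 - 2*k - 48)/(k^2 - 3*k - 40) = (k + 6)/(k + 5)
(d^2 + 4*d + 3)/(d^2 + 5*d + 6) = (d + 1)/(d + 2)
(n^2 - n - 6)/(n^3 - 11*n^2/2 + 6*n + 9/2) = 2*(n + 2)/(2*n^2 - 5*n - 3)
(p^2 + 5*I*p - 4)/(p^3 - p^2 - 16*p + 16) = (p^2 + 5*I*p - 4)/(p^3 - p^2 - 16*p + 16)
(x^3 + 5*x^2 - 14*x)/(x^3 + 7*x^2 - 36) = x*(x + 7)/(x^2 + 9*x + 18)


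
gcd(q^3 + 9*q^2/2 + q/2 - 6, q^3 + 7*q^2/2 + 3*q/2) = 1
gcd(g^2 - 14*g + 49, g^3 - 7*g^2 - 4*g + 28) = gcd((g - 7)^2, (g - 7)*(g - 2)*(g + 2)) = g - 7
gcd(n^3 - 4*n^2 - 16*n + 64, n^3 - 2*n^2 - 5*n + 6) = 1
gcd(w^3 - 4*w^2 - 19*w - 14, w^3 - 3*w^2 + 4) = w + 1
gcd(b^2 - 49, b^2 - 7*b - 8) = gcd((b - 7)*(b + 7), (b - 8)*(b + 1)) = 1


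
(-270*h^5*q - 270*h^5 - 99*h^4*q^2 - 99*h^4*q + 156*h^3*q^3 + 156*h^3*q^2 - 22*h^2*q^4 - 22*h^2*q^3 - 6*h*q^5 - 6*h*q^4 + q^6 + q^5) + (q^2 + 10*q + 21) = -270*h^5*q - 270*h^5 - 99*h^4*q^2 - 99*h^4*q + 156*h^3*q^3 + 156*h^3*q^2 - 22*h^2*q^4 - 22*h^2*q^3 - 6*h*q^5 - 6*h*q^4 + q^6 + q^5 + q^2 + 10*q + 21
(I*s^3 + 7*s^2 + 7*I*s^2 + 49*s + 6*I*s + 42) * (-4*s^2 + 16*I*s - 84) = -4*I*s^5 - 44*s^4 - 28*I*s^4 - 308*s^3 + 4*I*s^3 - 852*s^2 + 196*I*s^2 - 4116*s + 168*I*s - 3528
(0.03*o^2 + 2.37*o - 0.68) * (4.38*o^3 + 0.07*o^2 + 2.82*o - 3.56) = 0.1314*o^5 + 10.3827*o^4 - 2.7279*o^3 + 6.529*o^2 - 10.3548*o + 2.4208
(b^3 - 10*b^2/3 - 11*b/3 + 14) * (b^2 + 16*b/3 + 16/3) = b^5 + 2*b^4 - 145*b^3/9 - 70*b^2/3 + 496*b/9 + 224/3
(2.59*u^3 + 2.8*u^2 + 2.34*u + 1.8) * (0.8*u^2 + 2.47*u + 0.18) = 2.072*u^5 + 8.6373*u^4 + 9.2542*u^3 + 7.7238*u^2 + 4.8672*u + 0.324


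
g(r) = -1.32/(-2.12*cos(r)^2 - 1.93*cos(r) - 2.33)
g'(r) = -1.32*(-4.24*sin(r)*cos(r) - 1.93*sin(r))/(-2.12*cos(r)^2 - 1.93*cos(r) - 2.33)^2 = (5.5968*cos(r) + 2.5476)*sin(r)/(2.12*cos(r)^2 + 1.93*cos(r) + 2.33)^2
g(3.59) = 0.57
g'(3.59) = 0.20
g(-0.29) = 0.22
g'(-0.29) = -0.06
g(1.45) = 0.51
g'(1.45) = 0.48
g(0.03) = 0.21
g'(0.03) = 0.01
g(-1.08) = 0.36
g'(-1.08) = -0.33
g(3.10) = 0.52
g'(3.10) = -0.02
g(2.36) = 0.65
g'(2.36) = -0.24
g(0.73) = 0.27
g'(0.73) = 0.18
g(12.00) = 0.24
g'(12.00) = -0.13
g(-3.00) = 0.53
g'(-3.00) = 0.07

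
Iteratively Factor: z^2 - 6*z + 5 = (z - 5)*(z - 1)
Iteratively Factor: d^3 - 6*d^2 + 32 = (d + 2)*(d^2 - 8*d + 16) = (d - 4)*(d + 2)*(d - 4)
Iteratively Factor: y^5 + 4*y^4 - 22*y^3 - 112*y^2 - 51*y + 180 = (y - 5)*(y^4 + 9*y^3 + 23*y^2 + 3*y - 36) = (y - 5)*(y + 3)*(y^3 + 6*y^2 + 5*y - 12) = (y - 5)*(y + 3)^2*(y^2 + 3*y - 4) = (y - 5)*(y - 1)*(y + 3)^2*(y + 4)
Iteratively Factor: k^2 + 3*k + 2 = (k + 1)*(k + 2)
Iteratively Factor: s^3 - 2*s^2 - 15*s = (s + 3)*(s^2 - 5*s) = s*(s + 3)*(s - 5)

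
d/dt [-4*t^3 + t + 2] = 1 - 12*t^2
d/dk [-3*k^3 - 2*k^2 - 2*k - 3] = -9*k^2 - 4*k - 2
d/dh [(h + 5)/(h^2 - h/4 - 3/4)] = 4*(4*h^2 - h - (h + 5)*(8*h - 1) - 3)/(-4*h^2 + h + 3)^2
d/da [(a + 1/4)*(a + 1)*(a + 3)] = 3*a^2 + 17*a/2 + 4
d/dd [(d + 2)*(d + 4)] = 2*d + 6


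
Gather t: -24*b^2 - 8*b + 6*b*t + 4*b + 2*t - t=-24*b^2 - 4*b + t*(6*b + 1)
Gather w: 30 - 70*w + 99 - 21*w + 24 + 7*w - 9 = 144 - 84*w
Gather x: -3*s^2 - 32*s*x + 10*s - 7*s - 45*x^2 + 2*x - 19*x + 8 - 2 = -3*s^2 + 3*s - 45*x^2 + x*(-32*s - 17) + 6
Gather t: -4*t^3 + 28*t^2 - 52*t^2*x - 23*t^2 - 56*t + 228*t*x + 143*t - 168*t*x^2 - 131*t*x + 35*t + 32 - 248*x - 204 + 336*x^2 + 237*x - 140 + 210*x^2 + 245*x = -4*t^3 + t^2*(5 - 52*x) + t*(-168*x^2 + 97*x + 122) + 546*x^2 + 234*x - 312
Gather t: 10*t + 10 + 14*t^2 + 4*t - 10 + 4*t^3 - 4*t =4*t^3 + 14*t^2 + 10*t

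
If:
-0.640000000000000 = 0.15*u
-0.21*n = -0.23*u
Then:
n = -4.67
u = -4.27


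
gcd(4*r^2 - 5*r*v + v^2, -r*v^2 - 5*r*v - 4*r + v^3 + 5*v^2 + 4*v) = r - v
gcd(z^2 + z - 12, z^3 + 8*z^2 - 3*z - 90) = z - 3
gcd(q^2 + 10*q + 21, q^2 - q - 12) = q + 3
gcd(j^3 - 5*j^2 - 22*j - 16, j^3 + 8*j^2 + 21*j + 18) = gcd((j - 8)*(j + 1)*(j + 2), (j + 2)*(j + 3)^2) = j + 2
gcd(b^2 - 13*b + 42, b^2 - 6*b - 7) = b - 7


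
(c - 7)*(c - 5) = c^2 - 12*c + 35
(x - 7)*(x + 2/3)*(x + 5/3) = x^3 - 14*x^2/3 - 137*x/9 - 70/9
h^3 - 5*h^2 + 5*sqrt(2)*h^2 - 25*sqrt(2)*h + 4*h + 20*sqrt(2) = (h - 4)*(h - 1)*(h + 5*sqrt(2))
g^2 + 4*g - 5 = (g - 1)*(g + 5)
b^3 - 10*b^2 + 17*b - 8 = (b - 8)*(b - 1)^2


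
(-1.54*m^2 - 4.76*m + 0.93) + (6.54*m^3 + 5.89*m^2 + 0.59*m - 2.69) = 6.54*m^3 + 4.35*m^2 - 4.17*m - 1.76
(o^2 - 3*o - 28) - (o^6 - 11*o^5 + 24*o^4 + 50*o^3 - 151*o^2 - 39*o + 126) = -o^6 + 11*o^5 - 24*o^4 - 50*o^3 + 152*o^2 + 36*o - 154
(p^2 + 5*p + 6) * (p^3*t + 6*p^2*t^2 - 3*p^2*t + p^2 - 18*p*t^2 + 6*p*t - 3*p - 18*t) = p^5*t + 6*p^4*t^2 + 2*p^4*t + p^4 + 12*p^3*t^2 - 3*p^3*t + 2*p^3 - 54*p^2*t^2 - 6*p^2*t - 9*p^2 - 108*p*t^2 - 54*p*t - 18*p - 108*t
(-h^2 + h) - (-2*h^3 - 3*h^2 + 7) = 2*h^3 + 2*h^2 + h - 7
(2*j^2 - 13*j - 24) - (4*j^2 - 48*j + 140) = -2*j^2 + 35*j - 164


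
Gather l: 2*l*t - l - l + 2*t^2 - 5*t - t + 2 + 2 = l*(2*t - 2) + 2*t^2 - 6*t + 4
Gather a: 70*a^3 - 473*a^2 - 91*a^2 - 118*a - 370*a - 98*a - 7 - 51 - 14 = 70*a^3 - 564*a^2 - 586*a - 72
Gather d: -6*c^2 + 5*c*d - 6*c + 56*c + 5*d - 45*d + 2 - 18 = -6*c^2 + 50*c + d*(5*c - 40) - 16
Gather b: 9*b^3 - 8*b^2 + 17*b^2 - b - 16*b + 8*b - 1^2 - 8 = 9*b^3 + 9*b^2 - 9*b - 9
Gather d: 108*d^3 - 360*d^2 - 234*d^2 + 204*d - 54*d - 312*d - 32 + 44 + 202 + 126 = 108*d^3 - 594*d^2 - 162*d + 340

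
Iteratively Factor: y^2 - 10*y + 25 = (y - 5)*(y - 5)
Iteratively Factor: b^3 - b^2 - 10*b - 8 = (b + 1)*(b^2 - 2*b - 8) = (b + 1)*(b + 2)*(b - 4)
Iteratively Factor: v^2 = (v)*(v)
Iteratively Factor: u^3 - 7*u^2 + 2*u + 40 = (u - 5)*(u^2 - 2*u - 8) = (u - 5)*(u - 4)*(u + 2)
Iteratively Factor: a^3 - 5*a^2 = (a)*(a^2 - 5*a) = a*(a - 5)*(a)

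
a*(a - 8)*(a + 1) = a^3 - 7*a^2 - 8*a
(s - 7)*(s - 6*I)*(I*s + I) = I*s^3 + 6*s^2 - 6*I*s^2 - 36*s - 7*I*s - 42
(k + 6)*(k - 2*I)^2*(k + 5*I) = k^4 + 6*k^3 + I*k^3 + 16*k^2 + 6*I*k^2 + 96*k - 20*I*k - 120*I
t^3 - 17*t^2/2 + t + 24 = (t - 8)*(t - 2)*(t + 3/2)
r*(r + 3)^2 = r^3 + 6*r^2 + 9*r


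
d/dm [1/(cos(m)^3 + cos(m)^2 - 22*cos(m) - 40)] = (3*cos(m)^2 + 2*cos(m) - 22)*sin(m)/(cos(m)^3 + cos(m)^2 - 22*cos(m) - 40)^2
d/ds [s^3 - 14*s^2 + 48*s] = 3*s^2 - 28*s + 48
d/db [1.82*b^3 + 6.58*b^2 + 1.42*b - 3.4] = 5.46*b^2 + 13.16*b + 1.42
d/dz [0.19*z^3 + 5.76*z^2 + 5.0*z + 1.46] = 0.57*z^2 + 11.52*z + 5.0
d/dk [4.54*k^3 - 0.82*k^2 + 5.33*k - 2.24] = 13.62*k^2 - 1.64*k + 5.33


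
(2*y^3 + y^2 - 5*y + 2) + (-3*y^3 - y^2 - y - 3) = -y^3 - 6*y - 1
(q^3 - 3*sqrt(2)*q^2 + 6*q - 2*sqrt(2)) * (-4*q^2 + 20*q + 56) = -4*q^5 + 12*sqrt(2)*q^4 + 20*q^4 - 60*sqrt(2)*q^3 + 32*q^3 - 160*sqrt(2)*q^2 + 120*q^2 - 40*sqrt(2)*q + 336*q - 112*sqrt(2)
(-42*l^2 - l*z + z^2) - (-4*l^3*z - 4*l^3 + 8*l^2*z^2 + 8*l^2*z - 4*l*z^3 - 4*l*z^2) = 4*l^3*z + 4*l^3 - 8*l^2*z^2 - 8*l^2*z - 42*l^2 + 4*l*z^3 + 4*l*z^2 - l*z + z^2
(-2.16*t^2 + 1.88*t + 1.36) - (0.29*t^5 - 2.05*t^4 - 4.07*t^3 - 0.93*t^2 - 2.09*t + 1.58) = -0.29*t^5 + 2.05*t^4 + 4.07*t^3 - 1.23*t^2 + 3.97*t - 0.22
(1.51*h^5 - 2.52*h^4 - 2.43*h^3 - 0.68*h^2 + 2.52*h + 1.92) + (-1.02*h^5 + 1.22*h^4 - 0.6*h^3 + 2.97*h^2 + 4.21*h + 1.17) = 0.49*h^5 - 1.3*h^4 - 3.03*h^3 + 2.29*h^2 + 6.73*h + 3.09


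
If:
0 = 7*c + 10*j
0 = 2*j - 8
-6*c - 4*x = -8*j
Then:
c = -40/7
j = 4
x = 116/7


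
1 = 1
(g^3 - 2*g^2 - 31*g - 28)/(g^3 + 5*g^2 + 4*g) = (g - 7)/g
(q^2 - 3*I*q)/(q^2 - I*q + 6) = q/(q + 2*I)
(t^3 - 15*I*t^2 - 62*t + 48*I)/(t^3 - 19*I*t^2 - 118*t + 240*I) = (t - I)/(t - 5*I)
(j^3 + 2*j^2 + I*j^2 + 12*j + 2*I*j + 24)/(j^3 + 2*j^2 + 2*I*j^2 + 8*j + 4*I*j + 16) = (j - 3*I)/(j - 2*I)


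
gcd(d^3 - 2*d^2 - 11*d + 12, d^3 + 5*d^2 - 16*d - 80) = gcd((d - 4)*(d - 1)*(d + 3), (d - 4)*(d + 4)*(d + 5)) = d - 4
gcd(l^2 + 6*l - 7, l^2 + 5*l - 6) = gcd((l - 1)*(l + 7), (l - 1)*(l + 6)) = l - 1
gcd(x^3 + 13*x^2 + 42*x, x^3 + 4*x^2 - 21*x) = x^2 + 7*x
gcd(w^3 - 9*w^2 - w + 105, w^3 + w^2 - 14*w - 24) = w + 3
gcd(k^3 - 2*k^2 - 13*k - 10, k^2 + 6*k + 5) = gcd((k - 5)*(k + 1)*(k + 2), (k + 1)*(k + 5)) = k + 1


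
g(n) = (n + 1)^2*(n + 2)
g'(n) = (n + 1)^2 + (n + 2)*(2*n + 2)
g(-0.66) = 0.15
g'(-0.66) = 1.03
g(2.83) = 70.85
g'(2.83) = 51.67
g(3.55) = 114.90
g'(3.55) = 71.21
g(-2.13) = -0.17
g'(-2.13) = 1.57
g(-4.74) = -38.33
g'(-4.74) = 34.48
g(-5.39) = -65.33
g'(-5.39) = 49.04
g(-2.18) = -0.25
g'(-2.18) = 1.82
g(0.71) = 7.92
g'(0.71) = 12.19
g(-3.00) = -4.00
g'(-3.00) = 8.00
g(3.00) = 80.00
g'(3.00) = 56.00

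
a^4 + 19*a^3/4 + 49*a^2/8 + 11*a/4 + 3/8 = (a + 1/4)*(a + 1/2)*(a + 1)*(a + 3)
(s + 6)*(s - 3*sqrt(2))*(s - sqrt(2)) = s^3 - 4*sqrt(2)*s^2 + 6*s^2 - 24*sqrt(2)*s + 6*s + 36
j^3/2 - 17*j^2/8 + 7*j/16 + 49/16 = (j/2 + 1/2)*(j - 7/2)*(j - 7/4)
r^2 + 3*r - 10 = (r - 2)*(r + 5)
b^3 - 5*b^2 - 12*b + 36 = (b - 6)*(b - 2)*(b + 3)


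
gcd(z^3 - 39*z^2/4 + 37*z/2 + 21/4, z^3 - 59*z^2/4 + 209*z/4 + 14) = z^2 - 27*z/4 - 7/4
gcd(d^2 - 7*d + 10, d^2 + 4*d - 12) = d - 2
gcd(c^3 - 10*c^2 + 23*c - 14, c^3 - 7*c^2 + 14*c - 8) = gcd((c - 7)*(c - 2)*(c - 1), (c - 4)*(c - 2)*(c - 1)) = c^2 - 3*c + 2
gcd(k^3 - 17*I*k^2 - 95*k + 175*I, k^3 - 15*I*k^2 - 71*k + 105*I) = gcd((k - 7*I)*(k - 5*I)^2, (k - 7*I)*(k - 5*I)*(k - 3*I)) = k^2 - 12*I*k - 35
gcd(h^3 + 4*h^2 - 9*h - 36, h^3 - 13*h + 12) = h^2 + h - 12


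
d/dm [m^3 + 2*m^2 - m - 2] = 3*m^2 + 4*m - 1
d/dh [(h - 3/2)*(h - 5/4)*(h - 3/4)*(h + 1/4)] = 4*h^3 - 39*h^2/4 + 49*h/8 - 27/64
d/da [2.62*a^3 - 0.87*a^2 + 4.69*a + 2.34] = 7.86*a^2 - 1.74*a + 4.69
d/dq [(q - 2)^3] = 3*(q - 2)^2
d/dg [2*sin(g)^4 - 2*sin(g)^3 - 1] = 2*(4*sin(g) - 3)*sin(g)^2*cos(g)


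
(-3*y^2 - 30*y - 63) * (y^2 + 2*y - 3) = -3*y^4 - 36*y^3 - 114*y^2 - 36*y + 189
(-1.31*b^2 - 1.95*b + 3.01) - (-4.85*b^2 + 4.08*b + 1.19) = 3.54*b^2 - 6.03*b + 1.82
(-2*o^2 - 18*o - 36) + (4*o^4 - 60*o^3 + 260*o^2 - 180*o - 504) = 4*o^4 - 60*o^3 + 258*o^2 - 198*o - 540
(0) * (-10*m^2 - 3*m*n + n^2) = 0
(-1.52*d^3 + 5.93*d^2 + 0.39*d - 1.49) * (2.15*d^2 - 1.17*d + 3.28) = -3.268*d^5 + 14.5279*d^4 - 11.0852*d^3 + 15.7906*d^2 + 3.0225*d - 4.8872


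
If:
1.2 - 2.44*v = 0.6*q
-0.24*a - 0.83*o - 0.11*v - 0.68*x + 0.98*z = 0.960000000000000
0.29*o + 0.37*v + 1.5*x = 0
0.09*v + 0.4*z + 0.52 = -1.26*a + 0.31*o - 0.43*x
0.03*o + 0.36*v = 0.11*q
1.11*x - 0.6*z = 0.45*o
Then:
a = -0.70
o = -0.51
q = 0.82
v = 0.29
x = 0.03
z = 0.43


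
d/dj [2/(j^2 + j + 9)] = 2*(-2*j - 1)/(j^2 + j + 9)^2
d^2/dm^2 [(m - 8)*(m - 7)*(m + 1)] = 6*m - 28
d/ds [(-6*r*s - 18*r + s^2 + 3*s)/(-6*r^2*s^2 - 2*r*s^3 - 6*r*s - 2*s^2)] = (s*(6*r - 2*s - 3)*(3*r^2*s + r*s^2 + 3*r + s) - (6*r*s + 18*r - s^2 - 3*s)*(6*r^2*s + 3*r*s^2 + 3*r + 2*s))/(2*s^2*(3*r^2*s + r*s^2 + 3*r + s)^2)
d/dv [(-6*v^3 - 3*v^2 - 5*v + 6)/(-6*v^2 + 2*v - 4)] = (9*v^4 - 6*v^3 + 9*v^2 + 24*v + 2)/(9*v^4 - 6*v^3 + 13*v^2 - 4*v + 4)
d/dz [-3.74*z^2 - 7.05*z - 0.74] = -7.48*z - 7.05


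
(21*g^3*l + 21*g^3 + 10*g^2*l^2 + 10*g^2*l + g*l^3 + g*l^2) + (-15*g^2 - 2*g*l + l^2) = 21*g^3*l + 21*g^3 + 10*g^2*l^2 + 10*g^2*l - 15*g^2 + g*l^3 + g*l^2 - 2*g*l + l^2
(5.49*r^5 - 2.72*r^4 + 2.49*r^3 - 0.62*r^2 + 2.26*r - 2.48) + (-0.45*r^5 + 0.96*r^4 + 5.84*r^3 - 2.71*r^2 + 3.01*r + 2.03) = 5.04*r^5 - 1.76*r^4 + 8.33*r^3 - 3.33*r^2 + 5.27*r - 0.45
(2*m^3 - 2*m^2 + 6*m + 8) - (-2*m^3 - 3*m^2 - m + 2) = 4*m^3 + m^2 + 7*m + 6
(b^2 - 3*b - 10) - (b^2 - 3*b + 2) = -12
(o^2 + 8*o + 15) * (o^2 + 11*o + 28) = o^4 + 19*o^3 + 131*o^2 + 389*o + 420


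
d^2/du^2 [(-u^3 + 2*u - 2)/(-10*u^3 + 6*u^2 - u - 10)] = 2*(60*u^6 - 630*u^5 + 960*u^4 - 951*u^3 + 1506*u^2 - 696*u + 142)/(1000*u^9 - 1800*u^8 + 1380*u^7 + 2424*u^6 - 3462*u^5 + 1662*u^4 + 2641*u^3 - 1770*u^2 + 300*u + 1000)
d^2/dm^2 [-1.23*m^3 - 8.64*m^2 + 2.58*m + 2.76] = -7.38*m - 17.28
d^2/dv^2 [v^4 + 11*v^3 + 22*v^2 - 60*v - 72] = 12*v^2 + 66*v + 44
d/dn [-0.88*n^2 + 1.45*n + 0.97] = 1.45 - 1.76*n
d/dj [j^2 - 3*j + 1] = 2*j - 3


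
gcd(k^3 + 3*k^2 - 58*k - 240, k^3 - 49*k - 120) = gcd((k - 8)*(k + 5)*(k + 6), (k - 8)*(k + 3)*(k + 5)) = k^2 - 3*k - 40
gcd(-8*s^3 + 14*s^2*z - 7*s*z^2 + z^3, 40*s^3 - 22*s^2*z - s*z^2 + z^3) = 8*s^2 - 6*s*z + z^2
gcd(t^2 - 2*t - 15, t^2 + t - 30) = t - 5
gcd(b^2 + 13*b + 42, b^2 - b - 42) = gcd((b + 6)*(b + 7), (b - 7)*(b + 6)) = b + 6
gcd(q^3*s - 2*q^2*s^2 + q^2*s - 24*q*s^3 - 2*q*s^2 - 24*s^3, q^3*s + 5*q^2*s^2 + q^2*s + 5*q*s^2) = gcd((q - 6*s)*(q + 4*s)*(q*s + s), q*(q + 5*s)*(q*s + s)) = q*s + s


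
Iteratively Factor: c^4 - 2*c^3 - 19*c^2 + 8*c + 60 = (c - 5)*(c^3 + 3*c^2 - 4*c - 12) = (c - 5)*(c + 2)*(c^2 + c - 6) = (c - 5)*(c + 2)*(c + 3)*(c - 2)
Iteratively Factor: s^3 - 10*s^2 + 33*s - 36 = (s - 4)*(s^2 - 6*s + 9) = (s - 4)*(s - 3)*(s - 3)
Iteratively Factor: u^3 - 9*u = (u - 3)*(u^2 + 3*u) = (u - 3)*(u + 3)*(u)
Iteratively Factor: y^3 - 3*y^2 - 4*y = (y + 1)*(y^2 - 4*y) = y*(y + 1)*(y - 4)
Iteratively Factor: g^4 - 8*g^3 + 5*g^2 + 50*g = (g)*(g^3 - 8*g^2 + 5*g + 50) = g*(g - 5)*(g^2 - 3*g - 10) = g*(g - 5)^2*(g + 2)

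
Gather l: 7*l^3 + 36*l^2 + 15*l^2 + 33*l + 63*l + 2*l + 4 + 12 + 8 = 7*l^3 + 51*l^2 + 98*l + 24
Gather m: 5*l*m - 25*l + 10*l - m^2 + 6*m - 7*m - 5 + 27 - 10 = -15*l - m^2 + m*(5*l - 1) + 12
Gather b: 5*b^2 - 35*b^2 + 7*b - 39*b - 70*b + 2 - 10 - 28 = -30*b^2 - 102*b - 36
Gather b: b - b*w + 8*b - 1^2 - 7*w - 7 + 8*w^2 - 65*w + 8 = b*(9 - w) + 8*w^2 - 72*w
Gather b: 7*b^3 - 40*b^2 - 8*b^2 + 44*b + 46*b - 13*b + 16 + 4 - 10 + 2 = 7*b^3 - 48*b^2 + 77*b + 12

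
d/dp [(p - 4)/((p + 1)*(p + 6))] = (-p^2 + 8*p + 34)/(p^4 + 14*p^3 + 61*p^2 + 84*p + 36)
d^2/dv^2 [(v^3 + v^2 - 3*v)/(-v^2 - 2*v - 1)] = 2*(2*v - 7)/(v^4 + 4*v^3 + 6*v^2 + 4*v + 1)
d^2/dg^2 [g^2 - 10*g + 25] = 2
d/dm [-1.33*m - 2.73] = -1.33000000000000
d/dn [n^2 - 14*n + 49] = 2*n - 14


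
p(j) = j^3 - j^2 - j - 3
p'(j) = 3*j^2 - 2*j - 1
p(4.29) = 53.26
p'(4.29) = 45.63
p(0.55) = -3.69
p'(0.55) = -1.19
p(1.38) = -3.66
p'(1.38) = 1.95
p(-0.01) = -2.99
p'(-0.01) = -0.98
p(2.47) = 3.50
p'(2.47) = 12.36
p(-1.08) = -4.35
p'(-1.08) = 4.66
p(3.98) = 40.22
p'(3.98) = 38.56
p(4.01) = 41.39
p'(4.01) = 39.22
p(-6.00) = -249.00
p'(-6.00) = 119.00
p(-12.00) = -1863.00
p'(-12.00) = 455.00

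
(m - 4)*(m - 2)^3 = m^4 - 10*m^3 + 36*m^2 - 56*m + 32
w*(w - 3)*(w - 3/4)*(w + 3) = w^4 - 3*w^3/4 - 9*w^2 + 27*w/4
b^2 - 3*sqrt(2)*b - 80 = (b - 8*sqrt(2))*(b + 5*sqrt(2))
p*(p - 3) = p^2 - 3*p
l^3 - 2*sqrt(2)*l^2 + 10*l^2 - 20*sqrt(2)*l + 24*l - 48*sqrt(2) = (l + 4)*(l + 6)*(l - 2*sqrt(2))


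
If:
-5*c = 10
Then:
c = -2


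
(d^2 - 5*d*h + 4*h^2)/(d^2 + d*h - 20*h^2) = (d - h)/(d + 5*h)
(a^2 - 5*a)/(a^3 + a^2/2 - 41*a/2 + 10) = 2*a*(a - 5)/(2*a^3 + a^2 - 41*a + 20)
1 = 1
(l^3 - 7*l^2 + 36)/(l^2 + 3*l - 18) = (l^2 - 4*l - 12)/(l + 6)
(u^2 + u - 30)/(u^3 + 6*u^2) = (u - 5)/u^2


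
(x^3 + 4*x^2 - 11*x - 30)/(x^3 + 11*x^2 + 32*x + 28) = (x^2 + 2*x - 15)/(x^2 + 9*x + 14)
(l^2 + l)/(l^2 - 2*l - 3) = l/(l - 3)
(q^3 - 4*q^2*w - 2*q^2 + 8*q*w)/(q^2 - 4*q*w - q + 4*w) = q*(q - 2)/(q - 1)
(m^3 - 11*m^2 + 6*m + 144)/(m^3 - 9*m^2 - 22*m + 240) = (m + 3)/(m + 5)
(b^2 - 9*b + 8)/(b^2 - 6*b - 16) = (b - 1)/(b + 2)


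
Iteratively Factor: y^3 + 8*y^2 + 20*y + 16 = (y + 2)*(y^2 + 6*y + 8) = (y + 2)^2*(y + 4)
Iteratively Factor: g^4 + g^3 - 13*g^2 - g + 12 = (g - 3)*(g^3 + 4*g^2 - g - 4) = (g - 3)*(g + 4)*(g^2 - 1) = (g - 3)*(g + 1)*(g + 4)*(g - 1)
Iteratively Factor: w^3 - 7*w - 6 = (w - 3)*(w^2 + 3*w + 2) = (w - 3)*(w + 2)*(w + 1)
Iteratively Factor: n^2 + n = (n + 1)*(n)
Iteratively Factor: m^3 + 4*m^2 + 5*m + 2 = (m + 1)*(m^2 + 3*m + 2) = (m + 1)*(m + 2)*(m + 1)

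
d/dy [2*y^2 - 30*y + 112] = 4*y - 30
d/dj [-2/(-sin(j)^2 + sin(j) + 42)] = 2*(1 - 2*sin(j))*cos(j)/(sin(j) + cos(j)^2 + 41)^2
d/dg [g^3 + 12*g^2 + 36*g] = 3*g^2 + 24*g + 36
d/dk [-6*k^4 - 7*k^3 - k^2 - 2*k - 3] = -24*k^3 - 21*k^2 - 2*k - 2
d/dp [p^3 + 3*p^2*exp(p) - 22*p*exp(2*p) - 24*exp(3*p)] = 3*p^2*exp(p) + 3*p^2 - 44*p*exp(2*p) + 6*p*exp(p) - 72*exp(3*p) - 22*exp(2*p)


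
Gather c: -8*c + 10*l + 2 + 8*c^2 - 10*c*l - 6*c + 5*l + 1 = 8*c^2 + c*(-10*l - 14) + 15*l + 3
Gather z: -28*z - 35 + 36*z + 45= 8*z + 10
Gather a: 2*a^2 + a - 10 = 2*a^2 + a - 10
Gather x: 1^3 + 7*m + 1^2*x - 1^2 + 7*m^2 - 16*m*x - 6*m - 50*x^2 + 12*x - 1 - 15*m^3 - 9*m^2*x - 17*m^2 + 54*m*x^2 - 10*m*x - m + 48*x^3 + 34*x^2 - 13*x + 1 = -15*m^3 - 10*m^2 + 48*x^3 + x^2*(54*m - 16) + x*(-9*m^2 - 26*m)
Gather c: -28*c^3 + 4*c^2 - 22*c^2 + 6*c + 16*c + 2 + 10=-28*c^3 - 18*c^2 + 22*c + 12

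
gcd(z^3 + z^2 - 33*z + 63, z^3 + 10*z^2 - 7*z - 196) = z + 7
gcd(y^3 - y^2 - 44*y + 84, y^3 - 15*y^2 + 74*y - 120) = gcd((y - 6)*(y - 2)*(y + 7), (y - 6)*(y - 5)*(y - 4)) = y - 6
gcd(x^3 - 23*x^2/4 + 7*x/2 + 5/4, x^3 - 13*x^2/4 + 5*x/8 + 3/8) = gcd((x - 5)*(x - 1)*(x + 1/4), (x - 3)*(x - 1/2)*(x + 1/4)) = x + 1/4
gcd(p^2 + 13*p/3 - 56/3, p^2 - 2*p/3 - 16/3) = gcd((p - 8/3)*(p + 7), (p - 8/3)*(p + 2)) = p - 8/3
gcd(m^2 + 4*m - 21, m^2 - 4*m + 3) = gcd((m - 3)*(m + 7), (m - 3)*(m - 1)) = m - 3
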